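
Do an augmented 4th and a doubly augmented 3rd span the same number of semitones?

Yes

An augmented fourth spans 6 semitones; a doubly augmented third spans 6.
They are enharmonically equivalent.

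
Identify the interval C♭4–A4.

The letter names run C→A, a span of 5 letter steps, so the interval is some kind of sixth.
Cb to A is 10 semitones. A major sixth is 9, so 10 makes it augmented.

augmented sixth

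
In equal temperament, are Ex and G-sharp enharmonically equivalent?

E## is pitch class 6; G# is pitch class 8.
The pitch classes differ (6 vs. 8), so they are not enharmonic equivalents.

No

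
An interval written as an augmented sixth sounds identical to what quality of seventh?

minor

An augmented sixth spans 10 semitones.
A seventh spanning 10 semitones is minor (the major seventh is 11).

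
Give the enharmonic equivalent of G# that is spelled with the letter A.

G# is pitch class 8. The letter A alone is pitch class 9.
To reach pitch class 8 from A requires an offset of -1 semitone, i.e. flat: Ab.

Ab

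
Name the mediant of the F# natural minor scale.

A

The F# natural minor scale runs F# G# A B C# D E.
Degree 3 is A.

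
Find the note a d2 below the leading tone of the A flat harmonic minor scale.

The leading tone of Ab harmonic minor is G.
A diminished second (0 semitones) below G lands on the letter F, giving F##.

F##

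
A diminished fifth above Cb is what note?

Gbb

A fifth above C lands on the letter G.
A diminished fifth spans 6 semitones, so Cb moves to pitch class 5. On the letter G that is Gbb.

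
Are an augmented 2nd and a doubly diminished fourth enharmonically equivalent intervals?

Yes

An augmented second spans 3 semitones; a doubly diminished fourth spans 3.
They are enharmonically equivalent.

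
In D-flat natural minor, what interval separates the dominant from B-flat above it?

major second

The dominant of Db natural minor is Ab.
Ab up to Bb: letters A→B make it a second; 2 semitones makes it major.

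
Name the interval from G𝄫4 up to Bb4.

augmented third

Counting letters G–A–B gives a third.
Gbb→Bb = 5 semitones, 1 wider than the major third (4), so augmented.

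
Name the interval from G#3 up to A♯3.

Counting letters G–A gives a second.
G#→A# = 2 semitones, exactly the major second.

major second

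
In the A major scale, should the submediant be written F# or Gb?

Each scale degree takes a distinct letter name. Degree 6 of a scale on A must use the letter F.
F# and Gb are enharmonically the same pitch, but only F# uses the letter F, so it is the correct spelling here.

F#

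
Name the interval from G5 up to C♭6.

diminished fourth

The letter names run G→C, a span of 3 letter steps, so the interval is some kind of fourth.
G to Cb is 4 semitones. A perfect fourth is 5, so 4 makes it diminished.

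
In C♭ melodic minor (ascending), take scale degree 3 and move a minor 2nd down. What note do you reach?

Scale degree 3 of Cb melodic minor (ascending) is Ebb.
A minor second (1 semitone) below Ebb lands on the letter D, giving Db.

Db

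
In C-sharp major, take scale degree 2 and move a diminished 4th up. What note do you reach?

Scale degree 2 of C# major is D#.
A diminished fourth (4 semitones) above D# lands on the letter G, giving G.

G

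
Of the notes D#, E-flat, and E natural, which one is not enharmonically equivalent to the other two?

In 12-tone equal temperament, enharmonic equivalents share a pitch class. D# is pitch class 3; Eb is pitch class 3; E is pitch class 4.
D# and Eb share pitch class 3, while E is pitch class 4.

E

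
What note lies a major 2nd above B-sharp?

C##

B up a major second is C#, so the target letter is C.
From B#, a major second is 2 semitones up: C##.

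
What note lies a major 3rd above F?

A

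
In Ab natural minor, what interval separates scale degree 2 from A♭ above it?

minor seventh

Scale degree 2 of Ab natural minor is Bb.
Bb up to Ab: letters B→A make it a seventh; 10 semitones makes it minor.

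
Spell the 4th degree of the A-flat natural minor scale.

The Ab natural minor scale runs Ab Bb Cb Db Eb Fb Gb.
Degree 4 is Db.

Db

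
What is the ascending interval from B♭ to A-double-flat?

diminished seventh

Counting letters B–C–D–E–F–G–A gives a seventh.
Bb→Abb = 9 semitones, 2 narrower than the major seventh (11), so diminished.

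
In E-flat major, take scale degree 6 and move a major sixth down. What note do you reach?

Eb

Scale degree 6 of Eb major is C.
A major sixth (9 semitones) below C lands on the letter E, giving Eb.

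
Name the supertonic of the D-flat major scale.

Eb

The Db major scale runs Db Eb F Gb Ab Bb C.
Degree 2 is Eb.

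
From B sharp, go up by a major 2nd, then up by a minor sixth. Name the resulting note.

A#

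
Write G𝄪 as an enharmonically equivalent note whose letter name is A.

G## is pitch class 9. The letter A alone is pitch class 9.
Pitch class 9 on A needs no accidental: A.

A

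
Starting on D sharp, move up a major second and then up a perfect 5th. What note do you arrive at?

A major second up from D# is E# (letter E, 2 semitones up).
A perfect fifth up from E# is B# (letter B, 7 semitones up).

B#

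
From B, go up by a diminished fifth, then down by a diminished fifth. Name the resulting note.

A diminished fifth up from B is F (letter F, 6 semitones up).
A diminished fifth down from F is B (letter B, 6 semitones down).

B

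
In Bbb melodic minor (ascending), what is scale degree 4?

Degree 4 takes the letter 3 steps above B, which is E.
In melodic minor (ascending), degree 4 sits 5 semitones above the tonic. Bbb + 5 semitones is pitch class 2, spelled on E as Ebb.

Ebb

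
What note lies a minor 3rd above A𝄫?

A third above A lands on the letter C.
A minor third spans 3 semitones, so Abb moves to pitch class 10. On the letter C that is Cbb.

Cbb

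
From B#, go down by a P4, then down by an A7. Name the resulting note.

G

A perfect fourth down from B# is F## (letter F, 5 semitones down).
An augmented seventh down from F## is G (letter G, 12 semitones down).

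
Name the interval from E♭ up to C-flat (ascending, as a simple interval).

minor sixth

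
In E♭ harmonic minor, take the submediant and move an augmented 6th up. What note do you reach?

A

The submediant of Eb harmonic minor is Cb.
An augmented sixth (10 semitones) above Cb lands on the letter A, giving A.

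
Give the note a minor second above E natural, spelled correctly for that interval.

F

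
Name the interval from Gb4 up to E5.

augmented sixth

Counting letters G–A–B–C–D–E gives a sixth.
Gb→E = 10 semitones, 1 wider than the major sixth (9), so augmented.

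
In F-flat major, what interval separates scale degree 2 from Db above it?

perfect fifth

Scale degree 2 of Fb major is Gb.
Gb up to Db: letters G→D make it a fifth; 7 semitones makes it perfect.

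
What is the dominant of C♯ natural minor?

G#

Degree 5 takes the letter 4 steps above C, which is G.
In natural minor, degree 5 sits 7 semitones above the tonic. C# + 7 semitones is pitch class 8, spelled on G as G#.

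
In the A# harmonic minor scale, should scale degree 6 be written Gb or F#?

Each scale degree takes a distinct letter name. Degree 6 of a scale on A must use the letter F.
F# and Gb are enharmonically the same pitch, but only F# uses the letter F, so it is the correct spelling here.

F#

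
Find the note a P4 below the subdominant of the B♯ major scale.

B#

The subdominant of B# major is E#.
A perfect fourth (5 semitones) below E# lands on the letter B, giving B#.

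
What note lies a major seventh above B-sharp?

B up a major seventh is A#, so the target letter is A.
From B#, a major seventh is 11 semitones up: A##.

A##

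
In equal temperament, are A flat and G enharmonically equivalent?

No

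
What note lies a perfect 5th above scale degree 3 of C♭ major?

Scale degree 3 of Cb major is Eb.
A perfect fifth (7 semitones) above Eb lands on the letter B, giving Bb.

Bb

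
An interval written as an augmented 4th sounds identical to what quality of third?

An augmented fourth spans 6 semitones.
A third spanning 6 semitones is doubly augmented (the major third is 4).

doubly augmented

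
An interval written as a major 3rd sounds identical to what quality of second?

A major third spans 4 semitones.
A second spanning 4 semitones is doubly augmented (the major second is 2).

doubly augmented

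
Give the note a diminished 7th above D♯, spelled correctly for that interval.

A seventh above D lands on the letter C.
A diminished seventh spans 9 semitones, so D# moves to pitch class 0. On the letter C that is C.

C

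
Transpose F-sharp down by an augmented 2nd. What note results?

F down a major second is Eb, so the target letter is E.
From F#, an augmented second is 3 semitones down: Eb.

Eb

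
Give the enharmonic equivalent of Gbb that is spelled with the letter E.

E#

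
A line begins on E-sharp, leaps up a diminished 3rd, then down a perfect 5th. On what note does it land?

C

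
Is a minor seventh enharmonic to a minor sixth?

A minor seventh spans 10 semitones; a minor sixth spans 8.
The spans differ, so they are not enharmonic equivalents.

No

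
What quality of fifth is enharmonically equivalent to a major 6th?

A major sixth spans 9 semitones.
A fifth spanning 9 semitones is doubly augmented (the perfect fifth is 7).

doubly augmented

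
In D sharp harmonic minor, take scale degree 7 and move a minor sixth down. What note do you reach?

E##

Scale degree 7 of D# harmonic minor is C##.
A minor sixth (8 semitones) below C## lands on the letter E, giving E##.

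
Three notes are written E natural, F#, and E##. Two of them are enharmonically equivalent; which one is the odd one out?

In 12-tone equal temperament, enharmonic equivalents share a pitch class. E is pitch class 4; F# is pitch class 6; E## is pitch class 6.
F# and E## share pitch class 6, while E is pitch class 4.

E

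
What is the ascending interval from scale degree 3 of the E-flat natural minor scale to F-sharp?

Scale degree 3 of Eb natural minor is Gb.
Gb up to F#: letters G→F make it a seventh; 12 semitones makes it augmented.

augmented seventh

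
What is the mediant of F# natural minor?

Degree 3 takes the letter 2 steps above F, which is A.
In natural minor, degree 3 sits 3 semitones above the tonic. F# + 3 semitones is pitch class 9, spelled on A as A.

A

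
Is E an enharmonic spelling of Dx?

Yes

E is pitch class 4; D## is pitch class 4.
All spellings map to pitch class 4, so they are enharmonically equivalent.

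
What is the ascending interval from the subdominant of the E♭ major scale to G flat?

The subdominant of Eb major is Ab.
Ab up to Gb: letters A→G make it a seventh; 10 semitones makes it minor.

minor seventh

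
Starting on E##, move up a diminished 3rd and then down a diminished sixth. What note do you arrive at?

B##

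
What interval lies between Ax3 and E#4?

diminished fifth

Counting letters A–B–C–D–E gives a fifth.
A##→E# = 6 semitones, 1 narrower than the perfect fifth (7), so diminished.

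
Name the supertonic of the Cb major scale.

Db

The Cb major scale runs Cb Db Eb Fb Gb Ab Bb.
Degree 2 is Db.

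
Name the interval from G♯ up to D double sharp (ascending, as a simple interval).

augmented fifth

The letter names run G→D, a span of 4 letter steps, so the interval is some kind of fifth.
G# to D## is 8 semitones. A perfect fifth is 7, so 8 makes it augmented.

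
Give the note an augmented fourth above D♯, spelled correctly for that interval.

D up a perfect fourth is G, so the target letter is G.
From D#, an augmented fourth is 6 semitones up: G##.

G##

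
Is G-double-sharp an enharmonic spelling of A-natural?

G## = pitch class 9 and A = pitch class 9 — the same pitch class, so they are enharmonic equivalents.

Yes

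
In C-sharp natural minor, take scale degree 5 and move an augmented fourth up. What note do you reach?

Scale degree 5 of C# natural minor is G#.
An augmented fourth (6 semitones) above G# lands on the letter C, giving C##.

C##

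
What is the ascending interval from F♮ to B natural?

augmented fourth

Counting letters F–G–A–B gives a fourth.
F→B = 6 semitones, 1 wider than the perfect fourth (5), so augmented.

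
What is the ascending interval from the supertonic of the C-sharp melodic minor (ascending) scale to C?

The supertonic of C# melodic minor (ascending) is D#.
D# up to C: letters D→C make it a seventh; 9 semitones makes it diminished.

diminished seventh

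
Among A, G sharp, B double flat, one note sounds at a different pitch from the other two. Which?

In 12-tone equal temperament, enharmonic equivalents share a pitch class. A is pitch class 9; G# is pitch class 8; Bbb is pitch class 9.
A and Bbb share pitch class 9, while G# is pitch class 8.

G#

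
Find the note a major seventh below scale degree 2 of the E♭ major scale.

Scale degree 2 of Eb major is F.
A major seventh (11 semitones) below F lands on the letter G, giving Gb.

Gb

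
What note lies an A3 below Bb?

A third below B lands on the letter G.
An augmented third spans 5 semitones, so Bb moves to pitch class 5. On the letter G that is Gbb.

Gbb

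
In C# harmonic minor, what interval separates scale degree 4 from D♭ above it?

Scale degree 4 of C# harmonic minor is F#.
F# up to Db: letters F→D make it a sixth; 7 semitones makes it diminished.

diminished sixth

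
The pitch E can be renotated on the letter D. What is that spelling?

D##

Plain D sits 2 semitones below E, so on the letter D the same pitch needs a double sharp: D##.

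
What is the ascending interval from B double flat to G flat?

major sixth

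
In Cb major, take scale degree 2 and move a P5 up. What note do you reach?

Scale degree 2 of Cb major is Db.
A perfect fifth (7 semitones) above Db lands on the letter A, giving Ab.

Ab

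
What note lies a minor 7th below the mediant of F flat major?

Bb

The mediant of Fb major is Ab.
A minor seventh (10 semitones) below Ab lands on the letter B, giving Bb.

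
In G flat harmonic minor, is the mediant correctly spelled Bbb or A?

Bbb

Each scale degree takes a distinct letter name. Degree 3 of a scale on G must use the letter B.
Bbb and A are enharmonically the same pitch, but only Bbb uses the letter B, so it is the correct spelling here.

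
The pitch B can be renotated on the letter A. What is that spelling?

A##

Plain A sits 2 semitones below B, so on the letter A the same pitch needs a double sharp: A##.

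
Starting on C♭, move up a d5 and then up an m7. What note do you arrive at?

Fbb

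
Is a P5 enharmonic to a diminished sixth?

Yes

A perfect fifth spans 7 semitones; a diminished sixth spans 7.
They are enharmonically equivalent.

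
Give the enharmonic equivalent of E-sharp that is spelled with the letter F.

F

Plain F sits at the same pitch as E#, so on the letter F the same pitch needs a natural: F.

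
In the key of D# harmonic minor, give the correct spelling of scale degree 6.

The D# harmonic minor scale runs D# E# F# G# A# B C##.
Degree 6 is B.

B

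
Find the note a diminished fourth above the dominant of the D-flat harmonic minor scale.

The dominant of Db harmonic minor is Ab.
A diminished fourth (4 semitones) above Ab lands on the letter D, giving Dbb.

Dbb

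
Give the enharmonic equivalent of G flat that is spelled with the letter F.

Gb is pitch class 6. The letter F alone is pitch class 5.
To reach pitch class 6 from F requires an offset of +1 semitone, i.e. sharp: F#.

F#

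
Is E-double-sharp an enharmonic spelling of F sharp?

Yes

E## = pitch class 6 and F# = pitch class 6 — the same pitch class, so they are enharmonic equivalents.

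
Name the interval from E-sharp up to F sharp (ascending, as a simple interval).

minor second

Counting letters E–F gives a second.
E#→F# = 1 semitone, 1 narrower than the major second (2), so minor.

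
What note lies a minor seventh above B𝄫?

Abb

A seventh above B lands on the letter A.
A minor seventh spans 10 semitones, so Bbb moves to pitch class 7. On the letter A that is Abb.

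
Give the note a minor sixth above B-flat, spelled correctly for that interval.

Gb

A sixth above B lands on the letter G.
A minor sixth spans 8 semitones, so Bb moves to pitch class 6. On the letter G that is Gb.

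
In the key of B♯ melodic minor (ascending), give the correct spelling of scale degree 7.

The B# melodic minor (ascending) scale runs B# C## D# E# F## G## A##.
Degree 7 is A##.

A##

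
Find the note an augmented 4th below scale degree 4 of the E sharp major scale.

E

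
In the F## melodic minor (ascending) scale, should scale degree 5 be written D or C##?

C##

Each scale degree takes a distinct letter name. Degree 5 of a scale on F must use the letter C.
C## and D are enharmonically the same pitch, but only C## uses the letter C, so it is the correct spelling here.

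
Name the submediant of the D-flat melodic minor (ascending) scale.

Bb

The Db melodic minor (ascending) scale runs Db Eb Fb Gb Ab Bb C.
Degree 6 is Bb.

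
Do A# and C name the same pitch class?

Two spellings are enharmonically equivalent only if they share a pitch class.
Here A# → 10, C → 0; 0 ≠ 10, so they are not.

No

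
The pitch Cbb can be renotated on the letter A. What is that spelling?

Cbb is pitch class 10. The letter A alone is pitch class 9.
To reach pitch class 10 from A requires an offset of +1 semitone, i.e. sharp: A#.

A#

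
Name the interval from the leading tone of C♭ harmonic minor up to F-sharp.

augmented fifth

The leading tone of Cb harmonic minor is Bb.
Bb up to F#: letters B→F make it a fifth; 8 semitones makes it augmented.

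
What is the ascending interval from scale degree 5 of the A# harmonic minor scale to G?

Scale degree 5 of A# harmonic minor is E#.
E# up to G: letters E→G make it a third; 2 semitones makes it diminished.

diminished third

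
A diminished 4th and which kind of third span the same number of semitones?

A diminished fourth spans 4 semitones.
A third spanning 4 semitones is major (the major third is 4).

major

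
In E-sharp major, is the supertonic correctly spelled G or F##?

Each scale degree takes a distinct letter name. Degree 2 of a scale on E must use the letter F.
F## and G are enharmonically the same pitch, but only F## uses the letter F, so it is the correct spelling here.

F##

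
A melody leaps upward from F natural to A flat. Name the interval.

Counting letters F–G–A gives a third.
F→Ab = 3 semitones, 1 narrower than the major third (4), so minor.

minor third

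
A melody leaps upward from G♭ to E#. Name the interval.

doubly augmented sixth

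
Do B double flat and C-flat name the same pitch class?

Bbb is pitch class 9; Cb is pitch class 11.
The pitch classes differ (9 vs. 11), so they are not enharmonic equivalents.

No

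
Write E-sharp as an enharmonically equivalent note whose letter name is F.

F

Plain F sits at the same pitch as E#, so on the letter F the same pitch needs a natural: F.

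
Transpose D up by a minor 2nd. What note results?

D up a major second is E, so the target letter is E.
From D, a minor second is 1 semitone up: Eb.

Eb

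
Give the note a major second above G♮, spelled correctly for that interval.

G up a major second is A, so the target letter is A.
From G, a major second is 2 semitones up: A.

A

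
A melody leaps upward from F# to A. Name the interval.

Counting letters F–G–A gives a third.
F#→A = 3 semitones, 1 narrower than the major third (4), so minor.

minor third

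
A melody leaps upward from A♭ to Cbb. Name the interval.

diminished third

Counting letters A–B–C gives a third.
Ab→Cbb = 2 semitones, 2 narrower than the major third (4), so diminished.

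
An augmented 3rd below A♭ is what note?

Fbb

A down a major third is F, so the target letter is F.
From Ab, an augmented third is 5 semitones down: Fbb.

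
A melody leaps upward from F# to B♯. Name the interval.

Counting letters F–G–A–B gives a fourth.
F#→B# = 6 semitones, 1 wider than the perfect fourth (5), so augmented.

augmented fourth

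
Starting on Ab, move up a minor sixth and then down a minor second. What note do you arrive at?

Eb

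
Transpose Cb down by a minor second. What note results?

C down a major second is Bb, so the target letter is B.
From Cb, a minor second is 1 semitone down: Bb.

Bb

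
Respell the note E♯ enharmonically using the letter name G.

E# is pitch class 5. The letter G alone is pitch class 7.
To reach pitch class 5 from G requires an offset of -2 semitones, i.e. double flat: Gbb.

Gbb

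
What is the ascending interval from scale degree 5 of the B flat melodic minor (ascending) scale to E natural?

Scale degree 5 of Bb melodic minor (ascending) is F.
F up to E: letters F→E make it a seventh; 11 semitones makes it major.

major seventh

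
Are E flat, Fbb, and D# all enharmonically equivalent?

Yes

Eb is pitch class 3; Fbb is pitch class 3; D# is pitch class 3.
All spellings map to pitch class 3, so they are enharmonically equivalent.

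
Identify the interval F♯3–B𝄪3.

Counting letters F–G–A–B gives a fourth.
F#→B## = 7 semitones, 2 wider than the perfect fourth (5), so doubly augmented.

doubly augmented fourth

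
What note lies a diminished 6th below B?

D##

A sixth below B lands on the letter D.
A diminished sixth spans 7 semitones, so B moves to pitch class 4. On the letter D that is D##.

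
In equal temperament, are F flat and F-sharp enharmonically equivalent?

Fb is pitch class 4; F# is pitch class 6.
The pitch classes differ (4 vs. 6), so they are not enharmonic equivalents.

No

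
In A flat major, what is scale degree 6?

F

The Ab major scale runs Ab Bb C Db Eb F G.
Degree 6 is F.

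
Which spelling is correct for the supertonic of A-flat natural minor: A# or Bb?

Bb

Each scale degree takes a distinct letter name. Degree 2 of a scale on A must use the letter B.
Bb and A# are enharmonically the same pitch, but only Bb uses the letter B, so it is the correct spelling here.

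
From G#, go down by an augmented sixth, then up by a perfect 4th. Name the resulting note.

An augmented sixth down from G# is Bb (letter B, 10 semitones down).
A perfect fourth up from Bb is Eb (letter E, 5 semitones up).

Eb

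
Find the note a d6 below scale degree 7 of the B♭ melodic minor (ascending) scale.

Scale degree 7 of Bb melodic minor (ascending) is A.
A diminished sixth (7 semitones) below A lands on the letter C, giving C##.

C##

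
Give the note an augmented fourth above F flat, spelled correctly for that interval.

A fourth above F lands on the letter B.
An augmented fourth spans 6 semitones, so Fb moves to pitch class 10. On the letter B that is Bb.

Bb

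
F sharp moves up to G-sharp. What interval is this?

major second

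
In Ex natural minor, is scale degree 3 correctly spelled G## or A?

Each scale degree takes a distinct letter name. Degree 3 of a scale on E must use the letter G.
G## and A are enharmonically the same pitch, but only G## uses the letter G, so it is the correct spelling here.

G##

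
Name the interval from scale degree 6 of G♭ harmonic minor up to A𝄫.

perfect fourth

Scale degree 6 of Gb harmonic minor is Ebb.
Ebb up to Abb: letters E→A make it a fourth; 5 semitones makes it perfect.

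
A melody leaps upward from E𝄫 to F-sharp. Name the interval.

doubly augmented second

Counting letters E–F gives a second.
Ebb→F# = 4 semitones, 2 wider than the major second (2), so doubly augmented.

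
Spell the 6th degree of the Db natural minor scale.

Degree 6 takes the letter 5 steps above D, which is B.
In natural minor, degree 6 sits 8 semitones above the tonic. Db + 8 semitones is pitch class 9, spelled on B as Bbb.

Bbb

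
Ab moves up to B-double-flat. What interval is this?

The letter names run A→B, a span of 1 letter step, so the interval is some kind of second.
Ab to Bbb is 1 semitone. A major second is 2, so 1 makes it minor.

minor second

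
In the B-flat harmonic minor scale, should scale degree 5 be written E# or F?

F

Each scale degree takes a distinct letter name. Degree 5 of a scale on B must use the letter F.
F and E# are enharmonically the same pitch, but only F uses the letter F, so it is the correct spelling here.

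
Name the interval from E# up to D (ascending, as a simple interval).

The letter names run E→D, a span of 6 letter steps, so the interval is some kind of seventh.
E# to D is 9 semitones. A major seventh is 11, so 9 makes it diminished.

diminished seventh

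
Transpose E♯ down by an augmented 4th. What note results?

B

A fourth below E lands on the letter B.
An augmented fourth spans 6 semitones, so E# moves to pitch class 11. On the letter B that is B.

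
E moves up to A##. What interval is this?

Counting letters E–F–G–A gives a fourth.
E→A## = 7 semitones, 2 wider than the perfect fourth (5), so doubly augmented.

doubly augmented fourth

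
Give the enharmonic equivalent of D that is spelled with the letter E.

Ebb

D is pitch class 2. The letter E alone is pitch class 4.
To reach pitch class 2 from E requires an offset of -2 semitones, i.e. double flat: Ebb.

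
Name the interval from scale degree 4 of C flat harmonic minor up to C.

Scale degree 4 of Cb harmonic minor is Fb.
Fb up to C: letters F→C make it a fifth; 8 semitones makes it augmented.

augmented fifth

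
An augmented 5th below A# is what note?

A fifth below A lands on the letter D.
An augmented fifth spans 8 semitones, so A# moves to pitch class 2. On the letter D that is D.

D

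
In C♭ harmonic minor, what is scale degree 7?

The Cb harmonic minor scale runs Cb Db Ebb Fb Gb Abb Bb.
Degree 7 is Bb.

Bb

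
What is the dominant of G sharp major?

D#

Degree 5 takes the letter 4 steps above G, which is D.
In major, degree 5 sits 7 semitones above the tonic. G# + 7 semitones is pitch class 3, spelled on D as D#.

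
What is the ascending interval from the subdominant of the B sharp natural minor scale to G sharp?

minor third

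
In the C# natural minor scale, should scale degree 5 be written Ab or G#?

G#

Each scale degree takes a distinct letter name. Degree 5 of a scale on C must use the letter G.
G# and Ab are enharmonically the same pitch, but only G# uses the letter G, so it is the correct spelling here.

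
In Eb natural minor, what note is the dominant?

Degree 5 takes the letter 4 steps above E, which is B.
In natural minor, degree 5 sits 7 semitones above the tonic. Eb + 7 semitones is pitch class 10, spelled on B as Bb.

Bb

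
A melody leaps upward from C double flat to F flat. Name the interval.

augmented fourth

The letter names run C→F, a span of 3 letter steps, so the interval is some kind of fourth.
Cbb to Fb is 6 semitones. A perfect fourth is 5, so 6 makes it augmented.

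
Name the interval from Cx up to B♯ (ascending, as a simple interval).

minor seventh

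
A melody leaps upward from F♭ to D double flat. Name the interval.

The letter names run F→D, a span of 5 letter steps, so the interval is some kind of sixth.
Fb to Dbb is 8 semitones. A major sixth is 9, so 8 makes it minor.

minor sixth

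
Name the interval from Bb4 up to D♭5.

minor third

The letter names run B→D, a span of 2 letter steps, so the interval is some kind of third.
Bb to Db is 3 semitones. A major third is 4, so 3 makes it minor.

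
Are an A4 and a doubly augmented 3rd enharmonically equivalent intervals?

An augmented fourth spans 6 semitones; a doubly augmented third spans 6.
They are enharmonically equivalent.

Yes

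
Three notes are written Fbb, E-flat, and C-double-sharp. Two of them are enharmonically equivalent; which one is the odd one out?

In 12-tone equal temperament, enharmonic equivalents share a pitch class. Fbb is pitch class 3; Eb is pitch class 3; C## is pitch class 2.
Fbb and Eb share pitch class 3, while C## is pitch class 2.

C##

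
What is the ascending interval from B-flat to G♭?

minor sixth

Counting letters B–C–D–E–F–G gives a sixth.
Bb→Gb = 8 semitones, 1 narrower than the major sixth (9), so minor.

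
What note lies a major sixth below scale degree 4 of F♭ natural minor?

Scale degree 4 of Fb natural minor is Bbb.
A major sixth (9 semitones) below Bbb lands on the letter D, giving Dbb.

Dbb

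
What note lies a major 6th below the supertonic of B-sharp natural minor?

The supertonic of B# natural minor is C##.
A major sixth (9 semitones) below C## lands on the letter E, giving E#.

E#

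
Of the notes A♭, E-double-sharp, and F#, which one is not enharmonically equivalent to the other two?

Ab

In 12-tone equal temperament, enharmonic equivalents share a pitch class. Ab is pitch class 8; E## is pitch class 6; F# is pitch class 6.
E## and F# share pitch class 6, while Ab is pitch class 8.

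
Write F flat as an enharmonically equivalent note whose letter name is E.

E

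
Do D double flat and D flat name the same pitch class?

No

Two spellings are enharmonically equivalent only if they share a pitch class.
Here Dbb → 0, Db → 1; 0 ≠ 1, so they are not.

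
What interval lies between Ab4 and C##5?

doubly augmented third

Counting letters A–B–C gives a third.
Ab→C## = 6 semitones, 2 wider than the major third (4), so doubly augmented.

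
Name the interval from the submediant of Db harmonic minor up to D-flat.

major third

The submediant of Db harmonic minor is Bbb.
Bbb up to Db: letters B→D make it a third; 4 semitones makes it major.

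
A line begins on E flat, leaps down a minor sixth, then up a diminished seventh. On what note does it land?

A minor sixth down from Eb is G (letter G, 8 semitones down).
A diminished seventh up from G is Fb (letter F, 9 semitones up).

Fb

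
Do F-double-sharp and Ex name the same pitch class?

F## is pitch class 7; E## is pitch class 6.
The pitch classes differ (7 vs. 6), so they are not enharmonic equivalents.

No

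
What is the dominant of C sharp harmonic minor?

G#

The C# harmonic minor scale runs C# D# E F# G# A B#.
Degree 5 is G#.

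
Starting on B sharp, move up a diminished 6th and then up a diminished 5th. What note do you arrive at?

Db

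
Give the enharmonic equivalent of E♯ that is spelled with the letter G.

E# is pitch class 5. The letter G alone is pitch class 7.
To reach pitch class 5 from G requires an offset of -2 semitones, i.e. double flat: Gbb.

Gbb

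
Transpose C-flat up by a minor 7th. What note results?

A seventh above C lands on the letter B.
A minor seventh spans 10 semitones, so Cb moves to pitch class 9. On the letter B that is Bbb.

Bbb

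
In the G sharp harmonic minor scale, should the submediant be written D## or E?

E

Each scale degree takes a distinct letter name. Degree 6 of a scale on G must use the letter E.
E and D## are enharmonically the same pitch, but only E uses the letter E, so it is the correct spelling here.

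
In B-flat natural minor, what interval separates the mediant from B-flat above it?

The mediant of Bb natural minor is Db.
Db up to Bb: letters D→B make it a sixth; 9 semitones makes it major.

major sixth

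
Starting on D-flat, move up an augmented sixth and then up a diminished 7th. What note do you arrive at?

Ab

An augmented sixth up from Db is B (letter B, 10 semitones up).
A diminished seventh up from B is Ab (letter A, 9 semitones up).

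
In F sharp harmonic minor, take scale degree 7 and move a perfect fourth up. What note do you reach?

A#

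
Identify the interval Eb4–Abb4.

diminished fourth

The letter names run E→A, a span of 3 letter steps, so the interval is some kind of fourth.
Eb to Abb is 4 semitones. A perfect fourth is 5, so 4 makes it diminished.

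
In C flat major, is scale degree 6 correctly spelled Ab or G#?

Ab

Each scale degree takes a distinct letter name. Degree 6 of a scale on C must use the letter A.
Ab and G# are enharmonically the same pitch, but only Ab uses the letter A, so it is the correct spelling here.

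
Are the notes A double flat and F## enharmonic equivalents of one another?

Yes

Abb = pitch class 7 and F## = pitch class 7 — the same pitch class, so they are enharmonic equivalents.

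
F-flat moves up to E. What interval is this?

augmented seventh

The letter names run F→E, a span of 6 letter steps, so the interval is some kind of seventh.
Fb to E is 12 semitones. A major seventh is 11, so 12 makes it augmented.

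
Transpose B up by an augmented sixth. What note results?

B up a major sixth is G#, so the target letter is G.
From B, an augmented sixth is 10 semitones up: G##.

G##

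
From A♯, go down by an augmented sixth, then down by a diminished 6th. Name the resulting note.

E#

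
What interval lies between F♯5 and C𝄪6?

augmented fifth

Counting letters F–G–A–B–C gives a fifth.
F#→C## = 8 semitones, 1 wider than the perfect fifth (7), so augmented.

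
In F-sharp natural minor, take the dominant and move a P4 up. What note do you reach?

F#

The dominant of F# natural minor is C#.
A perfect fourth (5 semitones) above C# lands on the letter F, giving F#.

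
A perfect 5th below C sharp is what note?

F#

C down a perfect fifth is F, so the target letter is F.
From C#, a perfect fifth is 7 semitones down: F#.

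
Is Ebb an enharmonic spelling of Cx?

Yes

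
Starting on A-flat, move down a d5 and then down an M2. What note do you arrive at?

C

A diminished fifth down from Ab is D (letter D, 6 semitones down).
A major second down from D is C (letter C, 2 semitones down).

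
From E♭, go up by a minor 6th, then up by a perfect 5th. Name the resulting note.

Gb

A minor sixth up from Eb is Cb (letter C, 8 semitones up).
A perfect fifth up from Cb is Gb (letter G, 7 semitones up).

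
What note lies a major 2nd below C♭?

Bbb

C down a major second is Bb, so the target letter is B.
From Cb, a major second is 2 semitones down: Bbb.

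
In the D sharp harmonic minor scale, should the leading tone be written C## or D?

C##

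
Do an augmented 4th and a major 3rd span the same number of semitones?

An augmented fourth spans 6 semitones; a major third spans 4.
The spans differ, so they are not enharmonic equivalents.

No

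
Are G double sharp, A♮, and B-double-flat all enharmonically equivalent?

G## = pitch class 9 and A = pitch class 9 and Bbb = pitch class 9 — the same pitch class, so they are enharmonic equivalents.

Yes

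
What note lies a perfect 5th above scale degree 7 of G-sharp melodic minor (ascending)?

Scale degree 7 of G# melodic minor (ascending) is F##.
A perfect fifth (7 semitones) above F## lands on the letter C, giving C##.

C##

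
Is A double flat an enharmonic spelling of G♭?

No

Abb is pitch class 7; Gb is pitch class 6.
The pitch classes differ (7 vs. 6), so they are not enharmonic equivalents.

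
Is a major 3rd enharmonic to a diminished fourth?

Yes

A major third spans 4 semitones; a diminished fourth spans 4.
They are enharmonically equivalent.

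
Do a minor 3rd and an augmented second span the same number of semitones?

Yes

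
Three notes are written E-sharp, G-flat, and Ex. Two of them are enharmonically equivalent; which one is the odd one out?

In 12-tone equal temperament, enharmonic equivalents share a pitch class. E# is pitch class 5; Gb is pitch class 6; E## is pitch class 6.
Gb and E## share pitch class 6, while E# is pitch class 5.

E#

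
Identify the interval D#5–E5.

The letter names run D→E, a span of 1 letter step, so the interval is some kind of second.
D# to E is 1 semitone. A major second is 2, so 1 makes it minor.

minor second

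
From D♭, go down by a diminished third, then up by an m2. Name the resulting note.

C

A diminished third down from Db is B (letter B, 2 semitones down).
A minor second up from B is C (letter C, 1 semitone up).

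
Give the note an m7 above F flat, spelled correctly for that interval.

F up a major seventh is E, so the target letter is E.
From Fb, a minor seventh is 10 semitones up: Ebb.

Ebb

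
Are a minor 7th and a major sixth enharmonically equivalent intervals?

No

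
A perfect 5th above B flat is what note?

F

A fifth above B lands on the letter F.
A perfect fifth spans 7 semitones, so Bb moves to pitch class 5. On the letter F that is F.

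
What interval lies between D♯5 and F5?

diminished third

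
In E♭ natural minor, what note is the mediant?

Gb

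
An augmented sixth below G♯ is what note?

A sixth below G lands on the letter B.
An augmented sixth spans 10 semitones, so G# moves to pitch class 10. On the letter B that is Bb.

Bb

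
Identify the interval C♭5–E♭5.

major third

The letter names run C→E, a span of 2 letter steps, so the interval is some kind of third.
Cb to Eb is 4 semitones. A major third is 4, so 4 makes it major.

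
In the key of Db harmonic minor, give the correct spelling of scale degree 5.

Ab

Degree 5 takes the letter 4 steps above D, which is A.
In harmonic minor, degree 5 sits 7 semitones above the tonic. Db + 7 semitones is pitch class 8, spelled on A as Ab.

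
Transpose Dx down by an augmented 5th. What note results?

G#

D down a perfect fifth is G, so the target letter is G.
From D##, an augmented fifth is 8 semitones down: G#.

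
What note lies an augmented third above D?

F##

A third above D lands on the letter F.
An augmented third spans 5 semitones, so D moves to pitch class 7. On the letter F that is F##.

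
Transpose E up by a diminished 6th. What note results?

Cb

A sixth above E lands on the letter C.
A diminished sixth spans 7 semitones, so E moves to pitch class 11. On the letter C that is Cb.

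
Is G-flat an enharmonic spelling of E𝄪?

Gb is pitch class 6; E## is pitch class 6.
All spellings map to pitch class 6, so they are enharmonically equivalent.

Yes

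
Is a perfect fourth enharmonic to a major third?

No

A perfect fourth spans 5 semitones; a major third spans 4.
The spans differ, so they are not enharmonic equivalents.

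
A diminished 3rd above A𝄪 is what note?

C#

A third above A lands on the letter C.
A diminished third spans 2 semitones, so A## moves to pitch class 1. On the letter C that is C#.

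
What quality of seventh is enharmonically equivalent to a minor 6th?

A minor sixth spans 8 semitones.
A seventh spanning 8 semitones is doubly diminished (the major seventh is 11).

doubly diminished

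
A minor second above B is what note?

C

A second above B lands on the letter C.
A minor second spans 1 semitone, so B moves to pitch class 0. On the letter C that is C.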